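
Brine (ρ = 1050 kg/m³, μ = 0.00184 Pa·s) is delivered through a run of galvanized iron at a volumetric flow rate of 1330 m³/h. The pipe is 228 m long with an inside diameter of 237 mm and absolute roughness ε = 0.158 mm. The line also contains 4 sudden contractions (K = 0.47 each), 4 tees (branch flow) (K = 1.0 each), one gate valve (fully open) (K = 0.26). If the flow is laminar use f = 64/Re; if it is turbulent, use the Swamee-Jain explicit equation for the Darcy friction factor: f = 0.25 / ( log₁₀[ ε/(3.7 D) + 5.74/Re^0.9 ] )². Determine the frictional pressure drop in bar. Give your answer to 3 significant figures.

ΔP ≈ 8.74 bar

Q = 1330 m³/h = 1330/3600 = 0.3694 m³/s.
Cross-sectional area A = πD²/4 = π(0.237)²/4 = 0.04412 m²; mean velocity V = Q/A = 0.3694/0.04412 = 8.375 m/s.
Reynolds number Re = ρVD/μ = 1050 · 8.375 · 0.237 / 0.00184 = 1.133e+06.
Re > 4000 → turbulent. Relative roughness ε/D = 0.000158/0.237 = 0.000667. Swamee-Jain: f = 0.25/(log₁₀[0.000667/3.7 + 5.74/1.133e+06^0.9])² = 0.25/(log₁₀[0.00018 + 2.04e-05])² = 0.25/(-3.698)² = 0.01828.
Total minor-loss coefficient ΣK = 4·0.47 + 4·1 + 1·0.26 = 6.14.
ΔP = [f·L/D + ΣK]·(ρV²/2) = [0.01828·228/0.237 + 6.14]·(1050·8.375²/2) = [17.59 + 6.14]·3.682e+04 = 8.738e+05 Pa.
ΔP = 8.738e+05 Pa = 8.74 bar.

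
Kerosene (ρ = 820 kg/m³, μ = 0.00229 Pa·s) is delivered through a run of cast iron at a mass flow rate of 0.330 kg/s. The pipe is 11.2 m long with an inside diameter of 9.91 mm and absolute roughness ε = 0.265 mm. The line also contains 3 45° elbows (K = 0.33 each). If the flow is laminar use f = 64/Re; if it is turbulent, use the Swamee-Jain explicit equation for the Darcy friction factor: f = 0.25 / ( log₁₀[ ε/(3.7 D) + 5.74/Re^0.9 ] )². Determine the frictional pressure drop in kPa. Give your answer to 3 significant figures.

A = πD²/4 = π(0.00991)²/4 = 7.713e-05 m²; mean velocity V = ṁ/(ρA) = 0.33/(820 · 7.713e-05) = 5.218 m/s.
Reynolds number Re = ρVD/μ = 820 · 5.218 · 0.00991 / 0.00229 = 1.851e+04.
Re > 4000 → turbulent. Relative roughness ε/D = 0.000265/0.00991 = 0.0267. Swamee-Jain: f = 0.25/(log₁₀[0.0267/3.7 + 5.74/1.851e+04^0.9])² = 0.25/(log₁₀[0.00723 + 0.000828])² = 0.25/(-2.094)² = 0.05702.
Total minor-loss coefficient ΣK = 3·0.33 = 0.99.
ΔP = [f·L/D + ΣK]·(ρV²/2) = [0.05702·11.2/0.00991 + 0.99]·(820·5.218²/2) = [64.44 + 0.99]·1.116e+04 = 7.303e+05 Pa.
ΔP = 7.303e+05 Pa = 730 kPa.

ΔP ≈ 730 kPa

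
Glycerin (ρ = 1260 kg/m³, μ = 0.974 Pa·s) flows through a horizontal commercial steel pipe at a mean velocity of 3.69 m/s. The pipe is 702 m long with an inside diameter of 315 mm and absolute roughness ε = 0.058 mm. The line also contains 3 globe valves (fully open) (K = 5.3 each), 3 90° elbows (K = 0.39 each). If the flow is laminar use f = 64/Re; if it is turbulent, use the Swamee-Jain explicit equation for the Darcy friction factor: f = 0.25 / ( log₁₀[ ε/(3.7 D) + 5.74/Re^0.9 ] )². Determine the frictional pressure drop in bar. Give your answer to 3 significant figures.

Reynolds number Re = ρVD/μ = 1260 · 3.69 · 0.315 / 0.974 = 1504.
Re < 2300 → laminar flow, so f = 64/Re = 64/1504 = 0.04256 (the turbulent correlation is not needed).
Total minor-loss coefficient ΣK = 3·5.3 + 3·0.39 = 17.1.
ΔP = [f·L/D + ΣK]·(ρV²/2) = [0.04256·702/0.315 + 17.1]·(1260·3.69²/2) = [94.85 + 17.1]·8578 = 9.601e+05 Pa.
ΔP = 9.601e+05 Pa = 9.60 bar.

ΔP ≈ 9.60 bar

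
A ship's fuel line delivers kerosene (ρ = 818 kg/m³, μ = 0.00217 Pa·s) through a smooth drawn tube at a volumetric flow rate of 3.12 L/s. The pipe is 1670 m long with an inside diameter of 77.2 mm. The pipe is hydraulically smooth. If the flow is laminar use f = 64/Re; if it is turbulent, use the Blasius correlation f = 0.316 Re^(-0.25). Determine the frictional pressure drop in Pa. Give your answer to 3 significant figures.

ΔP ≈ 105000 Pa

Q = 3.12 L/s = 3.12/1000 = 0.00312 m³/s.
Cross-sectional area A = πD²/4 = π(0.0772)²/4 = 0.004681 m²; mean velocity V = Q/A = 0.00312/0.004681 = 0.6665 m/s.
Reynolds number Re = ρVD/μ = 818 · 0.6665 · 0.0772 / 0.00217 = 1.94e+04.
Re > 4000 → turbulent. Smooth-pipe (Blasius): f = 0.316 Re^(-0.25) = 0.316/(1.94e+04)^0.25 = 0.02678.
Darcy-Weisbach: ΔP = f(L/D)(ρV²/2) = 0.02678·(1670/0.0772)·(818·0.6665²/2) = 0.02678·2.163e+04·181.7 = 1.053e+05 Pa.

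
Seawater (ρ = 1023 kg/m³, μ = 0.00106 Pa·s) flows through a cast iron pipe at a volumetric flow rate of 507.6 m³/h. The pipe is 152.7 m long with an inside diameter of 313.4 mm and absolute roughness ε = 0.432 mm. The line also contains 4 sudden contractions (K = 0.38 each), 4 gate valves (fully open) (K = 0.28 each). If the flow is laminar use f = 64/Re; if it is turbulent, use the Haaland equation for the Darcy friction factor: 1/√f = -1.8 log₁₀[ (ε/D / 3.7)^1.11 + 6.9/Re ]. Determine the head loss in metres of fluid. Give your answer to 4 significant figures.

Q = 507.6 m³/h = 507.6/3600 = 0.141 m³/s.
Cross-sectional area A = πD²/4 = π(0.3134)²/4 = 0.07714 m²; mean velocity V = Q/A = 0.141/0.07714 = 1.828 m/s.
Reynolds number Re = ρVD/μ = 1023 · 1.828 · 0.3134 / 0.00106 = 5.528e+05.
Re > 4000 → turbulent. Relative roughness ε/D = 0.000432/0.3134 = 0.00138. Haaland: 1/√f = -1.8 log₁₀[(0.00138/3.7)^1.11 + 6.9/5.528e+05] = -1.8 log₁₀[0.000156 + 1.25e-05] = 6.791, so f = 0.02169.
Total minor-loss coefficient ΣK = 4·0.38 + 4·0.28 = 2.64.
ΔP = [f·L/D + ΣK]·(ρV²/2) = [0.02169·152.7/0.3134 + 2.64]·(1023·1.828²/2) = [10.57 + 2.64]·1709 = 2.257e+04 Pa.
Head loss h_f = ΔP/(ρg) = 2.257e+04/(1023·9.81) = 2.249 m.

h_f ≈ 2.249 m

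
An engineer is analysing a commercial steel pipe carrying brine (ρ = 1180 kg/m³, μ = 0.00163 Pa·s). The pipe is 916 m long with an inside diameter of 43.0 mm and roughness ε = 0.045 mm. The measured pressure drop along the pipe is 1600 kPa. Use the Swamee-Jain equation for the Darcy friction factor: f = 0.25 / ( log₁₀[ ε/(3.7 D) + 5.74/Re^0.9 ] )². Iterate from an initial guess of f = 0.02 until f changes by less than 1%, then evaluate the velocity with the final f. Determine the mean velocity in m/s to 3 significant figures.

Rearranging Darcy-Weisbach: V = √(2·ΔP·D/(f·L·ρ)). With ε/D = 4.5e-05/0.043 = 0.00105, iterate starting from f = 0.02:
  f = 0.02 → V = √(2·1.6e+06·0.043/(0.02·916·1180)) = 2.523 m/s; Re = ρVD/μ = 7.854e+04; f → 0.02304
  f = 0.02304 → V = 2.35 m/s; Re = 7.317e+04; f → 0.02322
Converged (Δf/f < 1%). With the final f = 0.02322: V = √(2·1.6e+06·0.043/(0.02322·916·1180)) = 2.341 m/s.

V ≈ 2.34 m/s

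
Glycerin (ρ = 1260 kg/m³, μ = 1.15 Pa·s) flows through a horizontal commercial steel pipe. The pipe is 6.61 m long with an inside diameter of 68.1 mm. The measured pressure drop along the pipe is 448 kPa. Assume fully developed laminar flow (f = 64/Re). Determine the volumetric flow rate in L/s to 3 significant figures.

For laminar flow, f = 64/Re with Re = ρVD/μ, so Darcy-Weisbach reduces to ΔP = 32μLV/D². Solving for V: V = ΔP·D²/(32μL) = 4.48e+05·(0.0681)²/(32·1.15·6.61) = 8.541 m/s.
Check: Re = ρVD/μ = 1260·8.541·0.0681/1.15 = 637.3 < 2300, so the laminar assumption holds.
Q = V·A = 8.541·(π/4·0.0681²) = 0.03111 m³/s = 31.1 L/s.

Q ≈ 31.1 L/s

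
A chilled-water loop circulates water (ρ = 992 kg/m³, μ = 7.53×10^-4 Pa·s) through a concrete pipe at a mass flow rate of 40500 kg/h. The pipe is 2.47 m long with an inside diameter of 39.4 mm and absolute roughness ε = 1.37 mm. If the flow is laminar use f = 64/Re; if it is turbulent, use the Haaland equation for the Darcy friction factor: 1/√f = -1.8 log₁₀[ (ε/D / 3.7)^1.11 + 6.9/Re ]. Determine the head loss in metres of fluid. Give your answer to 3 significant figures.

ṁ = 40500 kg/h = 40500/3600 = 11.25 kg/s.
A = πD²/4 = π(0.0394)²/4 = 0.001219 m²; mean velocity V = ṁ/(ρA) = 11.25/(992 · 0.001219) = 9.302 m/s.
Reynolds number Re = ρVD/μ = 992 · 9.302 · 0.0394 / 0.000753 = 4.828e+05.
Re > 4000 → turbulent. Relative roughness ε/D = 0.00137/0.0394 = 0.0348. Haaland: 1/√f = -1.8 log₁₀[(0.0348/3.7)^1.11 + 6.9/4.828e+05] = -1.8 log₁₀[0.00562 + 1.43e-05] = 4.048, so f = 0.06103.
Darcy-Weisbach: ΔP = f(L/D)(ρV²/2) = 0.06103·(2.47/0.0394)·(992·9.302²/2) = 0.06103·62.69·4.291e+04 = 1.642e+05 Pa.
Head loss h_f = ΔP/(ρg) = 1.642e+05/(992·9.81) = 16.9 m.

h_f ≈ 16.9 m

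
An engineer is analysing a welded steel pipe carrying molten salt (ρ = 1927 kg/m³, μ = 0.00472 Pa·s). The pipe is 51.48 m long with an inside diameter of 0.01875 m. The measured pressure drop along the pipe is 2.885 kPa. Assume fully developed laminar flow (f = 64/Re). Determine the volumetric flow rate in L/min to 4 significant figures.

Q ≈ 2.161 L/min

For laminar flow, f = 64/Re with Re = ρVD/μ, so Darcy-Weisbach reduces to ΔP = 32μLV/D². Solving for V: V = ΔP·D²/(32μL) = 2885·(0.01875)²/(32·0.00472·51.48) = 0.1304 m/s.
Check: Re = ρVD/μ = 1927·0.1304·0.01875/0.00472 = 998.5 < 2300, so the laminar assumption holds.
Q = V·A = 0.1304·(π/4·0.01875²) = 3.602e-05 m³/s = 2.161 L/min.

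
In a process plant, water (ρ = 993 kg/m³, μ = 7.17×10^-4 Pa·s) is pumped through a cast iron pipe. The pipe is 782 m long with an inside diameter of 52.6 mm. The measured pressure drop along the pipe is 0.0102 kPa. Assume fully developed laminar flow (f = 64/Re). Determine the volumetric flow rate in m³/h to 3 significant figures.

Q ≈ 0.0123 m³/h

For laminar flow, f = 64/Re with Re = ρVD/μ, so Darcy-Weisbach reduces to ΔP = 32μLV/D². Solving for V: V = ΔP·D²/(32μL) = 10.2·(0.0526)²/(32·0.000717·782) = 0.001573 m/s.
Check: Re = ρVD/μ = 993·0.001573·0.0526/0.000717 = 114.6 < 2300, so the laminar assumption holds.
Q = V·A = 0.001573·(π/4·0.0526²) = 3.418e-06 m³/s = 0.0123 m³/h.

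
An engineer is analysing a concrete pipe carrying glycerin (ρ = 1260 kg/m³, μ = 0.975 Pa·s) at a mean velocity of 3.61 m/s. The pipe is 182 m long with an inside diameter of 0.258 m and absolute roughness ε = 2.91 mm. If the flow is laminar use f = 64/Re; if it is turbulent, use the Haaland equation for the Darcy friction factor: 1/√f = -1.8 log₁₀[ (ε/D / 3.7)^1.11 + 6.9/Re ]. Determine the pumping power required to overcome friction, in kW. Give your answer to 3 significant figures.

Reynolds number Re = ρVD/μ = 1260 · 3.61 · 0.258 / 0.975 = 1204.
Re < 2300 → laminar flow, so f = 64/Re = 64/1204 = 0.05317 (the turbulent correlation is not needed).
Darcy-Weisbach: ΔP = f(L/D)(ρV²/2) = 0.05317·(182/0.258)·(1260·3.61²/2) = 0.05317·705.4·8210 = 3.08e+05 Pa.
Q = V·A = 3.61·0.05228 = 0.1887 m³/s.
Pumping power P = QΔP = 0.1887·3.08e+05 = 58120 W = 58.1 kW.

P ≈ 58.1 kW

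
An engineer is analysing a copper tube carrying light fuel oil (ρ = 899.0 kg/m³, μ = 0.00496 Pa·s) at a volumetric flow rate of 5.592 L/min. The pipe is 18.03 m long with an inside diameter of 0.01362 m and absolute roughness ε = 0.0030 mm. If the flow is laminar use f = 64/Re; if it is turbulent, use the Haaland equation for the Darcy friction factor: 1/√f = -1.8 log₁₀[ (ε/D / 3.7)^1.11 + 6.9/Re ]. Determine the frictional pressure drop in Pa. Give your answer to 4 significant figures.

ΔP ≈ 9868 Pa

Q = 5.592 L/min = 5.592/60000 = 9.32e-05 m³/s.
Cross-sectional area A = πD²/4 = π(0.01362)²/4 = 0.0001457 m²; mean velocity V = Q/A = 9.32e-05/0.0001457 = 0.6397 m/s.
Reynolds number Re = ρVD/μ = 899 · 0.6397 · 0.01362 / 0.00496 = 1579.
Re < 2300 → laminar flow, so f = 64/Re = 64/1579 = 0.04053 (the turbulent correlation is not needed).
Darcy-Weisbach: ΔP = f(L/D)(ρV²/2) = 0.04053·(18.03/0.01362)·(899·0.6397²/2) = 0.04053·1324·183.9 = 9868 Pa.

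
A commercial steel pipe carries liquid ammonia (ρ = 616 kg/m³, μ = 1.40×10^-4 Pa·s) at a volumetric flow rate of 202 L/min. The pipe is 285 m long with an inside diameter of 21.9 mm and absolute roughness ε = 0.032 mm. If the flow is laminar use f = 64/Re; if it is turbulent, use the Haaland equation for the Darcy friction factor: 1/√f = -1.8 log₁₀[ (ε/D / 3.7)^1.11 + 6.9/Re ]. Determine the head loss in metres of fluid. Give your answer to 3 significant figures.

h_f ≈ 1160 m

Q = 202 L/min = 202/60000 = 0.003367 m³/s.
Cross-sectional area A = πD²/4 = π(0.0219)²/4 = 0.0003767 m²; mean velocity V = Q/A = 0.003367/0.0003767 = 8.938 m/s.
Reynolds number Re = ρVD/μ = 616 · 8.938 · 0.0219 / 0.00014 = 8.612e+05.
Re > 4000 → turbulent. Relative roughness ε/D = 3.2e-05/0.0219 = 0.00146. Haaland: 1/√f = -1.8 log₁₀[(0.00146/3.7)^1.11 + 6.9/8.612e+05] = -1.8 log₁₀[0.000167 + 8.01e-06] = 6.764, so f = 0.02186.
Darcy-Weisbach: ΔP = f(L/D)(ρV²/2) = 0.02186·(285/0.0219)·(616·8.938²/2) = 0.02186·1.301e+04·2.46e+04 = 6.999e+06 Pa.
Head loss h_f = ΔP/(ρg) = 6.999e+06/(616·9.81) = 1160 m.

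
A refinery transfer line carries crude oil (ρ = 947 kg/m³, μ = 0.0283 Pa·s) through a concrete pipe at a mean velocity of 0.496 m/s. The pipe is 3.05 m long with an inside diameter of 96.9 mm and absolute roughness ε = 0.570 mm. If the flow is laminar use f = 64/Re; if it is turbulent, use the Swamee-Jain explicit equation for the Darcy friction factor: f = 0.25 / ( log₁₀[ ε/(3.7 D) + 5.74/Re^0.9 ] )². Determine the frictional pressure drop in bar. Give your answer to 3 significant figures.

Reynolds number Re = ρVD/μ = 947 · 0.496 · 0.0969 / 0.0283 = 1608.
Re < 2300 → laminar flow, so f = 64/Re = 64/1608 = 0.03979 (the turbulent correlation is not needed).
Darcy-Weisbach: ΔP = f(L/D)(ρV²/2) = 0.03979·(3.05/0.0969)·(947·0.496²/2) = 0.03979·31.48·116.5 = 145.9 Pa.
ΔP = 145.9 Pa = 0.00146 bar.

ΔP ≈ 0.00146 bar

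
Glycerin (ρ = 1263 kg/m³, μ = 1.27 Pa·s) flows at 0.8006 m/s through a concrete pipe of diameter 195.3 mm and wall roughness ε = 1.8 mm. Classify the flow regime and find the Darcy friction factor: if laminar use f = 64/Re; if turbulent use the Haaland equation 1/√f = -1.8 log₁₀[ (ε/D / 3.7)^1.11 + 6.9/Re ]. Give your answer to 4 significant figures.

Re = ρVD/μ = 1263·0.8006·0.1953/1.27 = 155.5.
Re < 2300 → laminar, so f = 64/Re = 0.4116 (roughness is irrelevant in laminar flow).

f ≈ 0.4116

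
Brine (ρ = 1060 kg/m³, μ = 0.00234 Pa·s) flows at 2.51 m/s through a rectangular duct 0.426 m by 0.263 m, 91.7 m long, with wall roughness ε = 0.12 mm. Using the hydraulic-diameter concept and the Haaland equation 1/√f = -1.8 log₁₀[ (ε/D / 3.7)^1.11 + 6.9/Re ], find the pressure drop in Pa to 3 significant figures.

ΔP ≈ 16000 Pa

Hydraulic diameter D_h = 4A/P = 4·(0.426·0.263)/(2·(0.426+0.263)) = 0.4482/1.378 = 0.3252 m.
Re = ρVD_h/μ = 1060·2.51·0.3252/0.00234 = 3.698e+05.
ε/D_h = 0.00012/0.3252 = 0.000369; Haaland gives 1/√f = -1.8 log₁₀[3.62e-05+1.87e-05] = 7.669, so f = 0.017.
ΔP = f(L/D_h)(ρV²/2) = 0.017·91.7/0.3252·3339 = 1.601e+04 Pa.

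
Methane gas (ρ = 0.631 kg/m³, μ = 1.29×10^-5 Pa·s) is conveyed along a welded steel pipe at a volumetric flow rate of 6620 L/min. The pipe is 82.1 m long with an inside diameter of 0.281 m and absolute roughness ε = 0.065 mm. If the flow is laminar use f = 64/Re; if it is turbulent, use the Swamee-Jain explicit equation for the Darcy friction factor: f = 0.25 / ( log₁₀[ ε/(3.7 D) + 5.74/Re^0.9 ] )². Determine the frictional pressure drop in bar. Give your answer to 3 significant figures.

ΔP ≈ 7.35×10^-5 bar

Q = 6620 L/min = 6620/60000 = 0.1103 m³/s.
Cross-sectional area A = πD²/4 = π(0.281)²/4 = 0.06202 m²; mean velocity V = Q/A = 0.1103/0.06202 = 1.779 m/s.
Reynolds number Re = ρVD/μ = 0.631 · 1.779 · 0.281 / 1.29e-05 = 2.445e+04.
Re > 4000 → turbulent. Relative roughness ε/D = 6.5e-05/0.281 = 0.000231. Swamee-Jain: f = 0.25/(log₁₀[0.000231/3.7 + 5.74/2.445e+04^0.9])² = 0.25/(log₁₀[6.25e-05 + 0.000645])² = 0.25/(-3.15)² = 0.02519.
Darcy-Weisbach: ΔP = f(L/D)(ρV²/2) = 0.02519·(82.1/0.281)·(0.631·1.779²/2) = 0.02519·292.2·0.9986 = 7.349 Pa.
ΔP = 7.349 Pa = 7.35×10^-5 bar.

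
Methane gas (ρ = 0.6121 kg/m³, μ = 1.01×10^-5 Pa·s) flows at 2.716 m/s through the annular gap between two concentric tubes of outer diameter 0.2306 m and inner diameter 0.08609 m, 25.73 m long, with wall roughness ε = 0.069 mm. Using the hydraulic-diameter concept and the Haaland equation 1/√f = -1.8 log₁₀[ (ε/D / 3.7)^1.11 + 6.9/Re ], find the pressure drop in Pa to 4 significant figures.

Hydraulic diameter D_h = 4A/P = D_o - D_i = 0.2306 - 0.08609 = 0.1445 m.
Re = ρVD_h/μ = 0.6121·2.716·0.1445/1.01e-05 = 2.379e+04.
ε/D_h = 6.9e-05/0.1445 = 0.000477; Haaland gives 1/√f = -1.8 log₁₀[4.82e-05+0.00029] = 6.247, so f = 0.02562.
ΔP = f(L/D_h)(ρV²/2) = 0.02562·25.73/0.1445·2.258 = 10.3 Pa.

ΔP ≈ 10.30 Pa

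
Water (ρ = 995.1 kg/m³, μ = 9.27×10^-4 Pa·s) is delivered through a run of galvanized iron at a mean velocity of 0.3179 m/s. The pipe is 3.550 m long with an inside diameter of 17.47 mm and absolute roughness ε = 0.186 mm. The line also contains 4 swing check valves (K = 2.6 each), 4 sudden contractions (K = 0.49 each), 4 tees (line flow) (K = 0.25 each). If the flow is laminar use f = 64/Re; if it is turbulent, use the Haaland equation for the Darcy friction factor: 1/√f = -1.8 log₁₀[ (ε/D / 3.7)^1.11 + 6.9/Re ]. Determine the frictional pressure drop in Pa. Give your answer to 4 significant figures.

ΔP ≈ 1148 Pa

Reynolds number Re = ρVD/μ = 995.1 · 0.3179 · 0.01747 / 0.000927 = 5962.
Re > 4000 → turbulent. Relative roughness ε/D = 0.000186/0.01747 = 0.0106. Haaland: 1/√f = -1.8 log₁₀[(0.0106/3.7)^1.11 + 6.9/5962] = -1.8 log₁₀[0.00151 + 0.00116] = 4.633, so f = 0.0466.
Total minor-loss coefficient ΣK = 4·2.6 + 4·0.49 + 4·0.25 = 13.4.
ΔP = [f·L/D + ΣK]·(ρV²/2) = [0.0466·3.55/0.01747 + 13.4]·(995.1·0.3179²/2) = [9.469 + 13.4]·50.28 = 1148 Pa.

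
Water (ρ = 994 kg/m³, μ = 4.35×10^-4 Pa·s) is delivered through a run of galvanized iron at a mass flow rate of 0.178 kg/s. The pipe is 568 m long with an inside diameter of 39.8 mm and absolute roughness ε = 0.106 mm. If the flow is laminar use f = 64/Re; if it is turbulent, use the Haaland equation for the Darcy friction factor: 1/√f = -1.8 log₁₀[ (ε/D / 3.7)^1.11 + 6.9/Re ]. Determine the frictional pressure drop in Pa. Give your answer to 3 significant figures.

ΔP ≈ 4810 Pa

A = πD²/4 = π(0.0398)²/4 = 0.001244 m²; mean velocity V = ṁ/(ρA) = 0.178/(994 · 0.001244) = 0.1439 m/s.
Reynolds number Re = ρVD/μ = 994 · 0.1439 · 0.0398 / 0.000435 = 1.309e+04.
Re > 4000 → turbulent. Relative roughness ε/D = 0.000106/0.0398 = 0.00266. Haaland: 1/√f = -1.8 log₁₀[(0.00266/3.7)^1.11 + 6.9/1.309e+04] = -1.8 log₁₀[0.000325 + 0.000527] = 5.525, so f = 0.03275.
Darcy-Weisbach: ΔP = f(L/D)(ρV²/2) = 0.03275·(568/0.0398)·(994·0.1439²/2) = 0.03275·1.427e+04·10.3 = 4813 Pa.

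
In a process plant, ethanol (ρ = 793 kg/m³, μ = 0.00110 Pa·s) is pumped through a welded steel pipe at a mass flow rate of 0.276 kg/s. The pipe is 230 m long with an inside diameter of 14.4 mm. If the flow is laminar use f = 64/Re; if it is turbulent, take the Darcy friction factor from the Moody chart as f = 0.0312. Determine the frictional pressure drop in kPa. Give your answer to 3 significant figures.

ΔP ≈ 902 kPa

A = πD²/4 = π(0.0144)²/4 = 0.0001629 m²; mean velocity V = ṁ/(ρA) = 0.276/(793 · 0.0001629) = 2.137 m/s.
Reynolds number Re = ρVD/μ = 793 · 2.137 · 0.0144 / 0.0011 = 2.219e+04.
Re > 4000 → turbulent; use the Moody-chart value f = 0.0312.
Darcy-Weisbach: ΔP = f(L/D)(ρV²/2) = 0.0312·(230/0.0144)·(793·2.137²/2) = 0.0312·1.597e+04·1811 = 9.024e+05 Pa.
ΔP = 9.024e+05 Pa = 902 kPa.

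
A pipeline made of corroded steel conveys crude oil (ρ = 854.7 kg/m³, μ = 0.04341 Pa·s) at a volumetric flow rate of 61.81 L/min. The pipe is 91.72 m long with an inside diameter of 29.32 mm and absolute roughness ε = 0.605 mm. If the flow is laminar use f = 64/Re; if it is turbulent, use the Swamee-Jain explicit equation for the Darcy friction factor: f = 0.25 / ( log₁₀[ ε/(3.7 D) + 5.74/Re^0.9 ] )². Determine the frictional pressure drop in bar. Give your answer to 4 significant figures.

ΔP ≈ 2.261 bar

Q = 61.81 L/min = 61.81/60000 = 0.00103 m³/s.
Cross-sectional area A = πD²/4 = π(0.02932)²/4 = 0.0006752 m²; mean velocity V = Q/A = 0.00103/0.0006752 = 1.526 m/s.
Reynolds number Re = ρVD/μ = 854.7 · 1.526 · 0.02932 / 0.0434 = 880.8.
Re < 2300 → laminar flow, so f = 64/Re = 64/880.8 = 0.07266 (the turbulent correlation is not needed).
Darcy-Weisbach: ΔP = f(L/D)(ρV²/2) = 0.07266·(91.72/0.02932)·(854.7·1.526²/2) = 0.07266·3128·994.9 = 2.261e+05 Pa.
ΔP = 2.261e+05 Pa = 2.261 bar.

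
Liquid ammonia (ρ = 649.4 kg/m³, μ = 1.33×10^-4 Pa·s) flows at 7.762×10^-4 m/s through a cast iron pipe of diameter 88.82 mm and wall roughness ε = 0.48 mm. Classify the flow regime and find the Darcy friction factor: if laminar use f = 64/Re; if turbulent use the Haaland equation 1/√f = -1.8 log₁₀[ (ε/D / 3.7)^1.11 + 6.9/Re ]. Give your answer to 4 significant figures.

Re = ρVD/μ = 649.4·0.0007762·0.08882/0.000133 = 336.6.
Re < 2300 → laminar, so f = 64/Re = 0.1901 (roughness is irrelevant in laminar flow).

f ≈ 0.1901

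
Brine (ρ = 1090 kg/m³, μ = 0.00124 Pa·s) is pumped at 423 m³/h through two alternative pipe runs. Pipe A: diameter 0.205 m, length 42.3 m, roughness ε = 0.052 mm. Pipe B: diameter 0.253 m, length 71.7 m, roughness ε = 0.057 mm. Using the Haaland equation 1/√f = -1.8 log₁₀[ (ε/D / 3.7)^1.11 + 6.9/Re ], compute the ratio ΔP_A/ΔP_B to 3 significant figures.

ΔP_A/ΔP_B ≈ 1.69

Pipe A: V = Q/A = 0.1175/0.03301 = 3.56 m/s; Re = 6.415e+05; ε/D = 0.000254; Haaland → f = 0.01551; ΔP_A = f(L/D)(ρV²/2) = 2.211e+04 Pa.
Pipe B: V = Q/A = 0.1175/0.05027 = 2.337 m/s; Re = 5.198e+05; ε/D = 0.000225; Haaland → f = 0.01548; ΔP_B = f(L/D)(ρV²/2) = 1.306e+04 Pa.
ΔP_A/ΔP_B = 2.211e+04/1.306e+04 = 1.69.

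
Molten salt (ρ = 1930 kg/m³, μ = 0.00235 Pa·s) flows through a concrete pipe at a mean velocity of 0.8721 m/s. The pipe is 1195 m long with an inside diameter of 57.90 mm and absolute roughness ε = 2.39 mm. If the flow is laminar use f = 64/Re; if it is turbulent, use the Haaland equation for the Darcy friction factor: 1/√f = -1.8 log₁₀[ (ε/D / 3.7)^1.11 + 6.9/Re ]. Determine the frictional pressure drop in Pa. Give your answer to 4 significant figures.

ΔP ≈ 1005000 Pa

Reynolds number Re = ρVD/μ = 1930 · 0.8721 · 0.0579 / 0.00235 = 4.147e+04.
Re > 4000 → turbulent. Relative roughness ε/D = 0.00239/0.0579 = 0.0413. Haaland: 1/√f = -1.8 log₁₀[(0.0413/3.7)^1.11 + 6.9/4.147e+04] = -1.8 log₁₀[0.0068 + 0.000166] = 3.882, so f = 0.06635.
Darcy-Weisbach: ΔP = f(L/D)(ρV²/2) = 0.06635·(1195/0.0579)·(1930·0.8721²/2) = 0.06635·2.064e+04·733.9 = 1.005e+06 Pa.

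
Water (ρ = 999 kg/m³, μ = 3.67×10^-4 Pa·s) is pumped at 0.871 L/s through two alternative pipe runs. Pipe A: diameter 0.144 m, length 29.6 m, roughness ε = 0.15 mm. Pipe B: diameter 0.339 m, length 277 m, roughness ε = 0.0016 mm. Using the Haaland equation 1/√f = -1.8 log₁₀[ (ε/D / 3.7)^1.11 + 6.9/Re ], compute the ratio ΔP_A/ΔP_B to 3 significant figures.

ΔP_A/ΔP_B ≈ 6.65

Pipe A: V = Q/A = 0.000871/0.01629 = 0.05348 m/s; Re = 2.096e+04; ε/D = 0.00104; Haaland → f = 0.02745; ΔP_A = f(L/D)(ρV²/2) = 8.063 Pa.
Pipe B: V = Q/A = 0.000871/0.09026 = 0.00965 m/s; Re = 8905; ε/D = 4.72e-06; Haaland → f = 0.0319; ΔP_B = f(L/D)(ρV²/2) = 1.212 Pa.
ΔP_A/ΔP_B = 8.063/1.212 = 6.65.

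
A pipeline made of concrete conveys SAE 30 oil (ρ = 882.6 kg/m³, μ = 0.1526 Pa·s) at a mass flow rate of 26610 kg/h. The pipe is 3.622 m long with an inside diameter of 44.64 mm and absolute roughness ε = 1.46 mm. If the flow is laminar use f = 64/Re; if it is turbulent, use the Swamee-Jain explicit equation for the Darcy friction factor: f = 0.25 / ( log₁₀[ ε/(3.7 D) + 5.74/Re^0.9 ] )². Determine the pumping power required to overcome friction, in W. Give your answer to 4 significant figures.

P ≈ 397.8 W

ṁ = 26610 kg/h = 26610/3600 = 7.392 kg/s.
A = πD²/4 = π(0.04464)²/4 = 0.001565 m²; mean velocity V = ṁ/(ρA) = 7.392/(882.6 · 0.001565) = 5.351 m/s.
Reynolds number Re = ρVD/μ = 882.6 · 5.351 · 0.04464 / 0.153 = 1382.
Re < 2300 → laminar flow, so f = 64/Re = 64/1382 = 0.04632 (the turbulent correlation is not needed).
Darcy-Weisbach: ΔP = f(L/D)(ρV²/2) = 0.04632·(3.622/0.04464)·(882.6·5.351²/2) = 0.04632·81.14·1.264e+04 = 4.749e+04 Pa.
Q = ṁ/ρ = 7.392/882.6 = 0.008375 m³/s.
Pumping power P = QΔP = 0.008375·4.749e+04 = 397.76 W = 397.8 W.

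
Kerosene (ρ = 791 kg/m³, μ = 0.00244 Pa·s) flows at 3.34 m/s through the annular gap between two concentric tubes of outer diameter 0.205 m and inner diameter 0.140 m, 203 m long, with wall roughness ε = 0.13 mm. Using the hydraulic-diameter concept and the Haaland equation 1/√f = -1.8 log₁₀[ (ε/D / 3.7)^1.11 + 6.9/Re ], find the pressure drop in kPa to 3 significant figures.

Hydraulic diameter D_h = 4A/P = D_o - D_i = 0.205 - 0.14 = 0.065 m.
Re = ρVD_h/μ = 791·3.34·0.065/0.00244 = 7.038e+04.
ε/D_h = 0.00013/0.065 = 0.002; Haaland gives 1/√f = -1.8 log₁₀[0.000236+9.8e-05] = 6.256, so f = 0.02555.
ΔP = f(L/D_h)(ρV²/2) = 0.02555·203/0.065·4412 = 3.52e+05 Pa.
ΔP = 352 kPa.

ΔP ≈ 352 kPa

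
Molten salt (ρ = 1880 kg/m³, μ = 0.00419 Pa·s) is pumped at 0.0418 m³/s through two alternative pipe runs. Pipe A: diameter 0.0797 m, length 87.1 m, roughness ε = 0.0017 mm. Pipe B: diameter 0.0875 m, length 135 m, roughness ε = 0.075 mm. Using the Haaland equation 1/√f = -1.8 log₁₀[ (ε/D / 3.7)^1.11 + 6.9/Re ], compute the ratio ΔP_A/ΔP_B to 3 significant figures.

ΔP_A/ΔP_B ≈ 0.748

Pipe A: V = Q/A = 0.0418/0.004989 = 8.379 m/s; Re = 2.996e+05; ε/D = 2.13e-05; Haaland → f = 0.01452; ΔP_A = f(L/D)(ρV²/2) = 1.047e+06 Pa.
Pipe B: V = Q/A = 0.0418/0.006013 = 6.951 m/s; Re = 2.729e+05; ε/D = 0.000857; Haaland → f = 0.01999; ΔP_B = f(L/D)(ρV²/2) = 1.401e+06 Pa.
ΔP_A/ΔP_B = 1.047e+06/1.401e+06 = 0.748.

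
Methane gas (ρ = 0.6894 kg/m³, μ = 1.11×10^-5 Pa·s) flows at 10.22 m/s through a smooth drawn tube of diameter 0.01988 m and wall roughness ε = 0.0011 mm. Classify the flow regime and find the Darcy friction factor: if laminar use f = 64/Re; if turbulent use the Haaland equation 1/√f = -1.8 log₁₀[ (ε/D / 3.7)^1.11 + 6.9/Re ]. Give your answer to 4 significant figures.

Re = ρVD/μ = 0.6894·10.22·0.01988/1.11e-05 = 1.262e+04.
Re > 4000 → turbulent. ε/D = 1.1e-06/0.01988 = 5.53e-05; Haaland: 1/√f = -1.8 log₁₀[4.41e-06 + 0.000547] = 5.866, so f = 0.02907.

f ≈ 0.02907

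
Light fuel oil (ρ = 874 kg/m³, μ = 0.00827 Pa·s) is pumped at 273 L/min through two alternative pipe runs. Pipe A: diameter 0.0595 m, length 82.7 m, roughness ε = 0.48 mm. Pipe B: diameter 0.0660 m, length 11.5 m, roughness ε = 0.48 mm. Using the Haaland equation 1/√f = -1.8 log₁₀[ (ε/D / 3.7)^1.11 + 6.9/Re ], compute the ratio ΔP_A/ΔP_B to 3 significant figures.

Pipe A: V = Q/A = 0.00455/0.002781 = 1.636 m/s; Re = 1.029e+04; ε/D = 0.00807; Haaland → f = 0.04084; ΔP_A = f(L/D)(ρV²/2) = 6.642e+04 Pa.
Pipe B: V = Q/A = 0.00455/0.003421 = 1.33 m/s; Re = 9276; ε/D = 0.00727; Haaland → f = 0.04049; ΔP_B = f(L/D)(ρV²/2) = 5453 Pa.
ΔP_A/ΔP_B = 6.642e+04/5453 = 12.2.

ΔP_A/ΔP_B ≈ 12.2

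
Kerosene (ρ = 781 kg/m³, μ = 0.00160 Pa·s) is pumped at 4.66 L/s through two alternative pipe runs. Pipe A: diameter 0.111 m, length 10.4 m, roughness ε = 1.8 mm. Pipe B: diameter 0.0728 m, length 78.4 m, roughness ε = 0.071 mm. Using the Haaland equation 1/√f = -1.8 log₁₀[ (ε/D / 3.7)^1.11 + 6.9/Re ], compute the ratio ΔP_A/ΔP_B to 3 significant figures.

ΔP_A/ΔP_B ≈ 0.0307

Pipe A: V = Q/A = 0.00466/0.009677 = 0.4816 m/s; Re = 2.609e+04; ε/D = 0.0162; Haaland → f = 0.04664; ΔP_A = f(L/D)(ρV²/2) = 395.7 Pa.
Pipe B: V = Q/A = 0.00466/0.004162 = 1.12 m/s; Re = 3.978e+04; ε/D = 0.000975; Haaland → f = 0.02445; ΔP_B = f(L/D)(ρV²/2) = 1.289e+04 Pa.
ΔP_A/ΔP_B = 395.7/1.289e+04 = 0.0307.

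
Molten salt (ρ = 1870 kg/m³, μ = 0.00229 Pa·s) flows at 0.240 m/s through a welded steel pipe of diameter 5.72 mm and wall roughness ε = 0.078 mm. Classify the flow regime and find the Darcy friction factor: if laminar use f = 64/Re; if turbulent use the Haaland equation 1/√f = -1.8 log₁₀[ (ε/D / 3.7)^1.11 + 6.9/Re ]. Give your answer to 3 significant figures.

Re = ρVD/μ = 1870·0.24·0.00572/0.00229 = 1121.
Re < 2300 → laminar, so f = 64/Re = 0.05709 (roughness is irrelevant in laminar flow).

f ≈ 0.0571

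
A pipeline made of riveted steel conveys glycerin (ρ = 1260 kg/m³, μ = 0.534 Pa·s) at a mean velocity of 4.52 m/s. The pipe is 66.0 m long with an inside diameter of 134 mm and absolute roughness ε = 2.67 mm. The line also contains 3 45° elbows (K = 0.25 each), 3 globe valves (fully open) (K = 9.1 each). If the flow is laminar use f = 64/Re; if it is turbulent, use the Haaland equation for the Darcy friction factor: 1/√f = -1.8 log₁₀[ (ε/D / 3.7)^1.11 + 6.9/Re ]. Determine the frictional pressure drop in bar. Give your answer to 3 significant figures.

Reynolds number Re = ρVD/μ = 1260 · 4.52 · 0.134 / 0.534 = 1429.
Re < 2300 → laminar flow, so f = 64/Re = 64/1429 = 0.04478 (the turbulent correlation is not needed).
Total minor-loss coefficient ΣK = 3·0.25 + 3·9.1 = 28.
ΔP = [f·L/D + ΣK]·(ρV²/2) = [0.04478·66/0.134 + 28]·(1260·4.52²/2) = [22.06 + 28]·1.287e+04 = 6.449e+05 Pa.
ΔP = 6.449e+05 Pa = 6.45 bar.

ΔP ≈ 6.45 bar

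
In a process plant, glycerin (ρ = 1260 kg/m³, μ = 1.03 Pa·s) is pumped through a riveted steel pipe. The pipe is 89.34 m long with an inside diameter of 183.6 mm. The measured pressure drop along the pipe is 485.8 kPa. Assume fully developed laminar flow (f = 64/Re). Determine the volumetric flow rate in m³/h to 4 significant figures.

For laminar flow, f = 64/Re with Re = ρVD/μ, so Darcy-Weisbach reduces to ΔP = 32μLV/D². Solving for V: V = ΔP·D²/(32μL) = 4.858e+05·(0.1836)²/(32·1.03·89.34) = 5.561 m/s.
Check: Re = ρVD/μ = 1260·5.561·0.1836/1.03 = 1249 < 2300, so the laminar assumption holds.
Q = V·A = 5.561·(π/4·0.1836²) = 0.1472 m³/s = 530.0 m³/h.

Q ≈ 530.0 m³/h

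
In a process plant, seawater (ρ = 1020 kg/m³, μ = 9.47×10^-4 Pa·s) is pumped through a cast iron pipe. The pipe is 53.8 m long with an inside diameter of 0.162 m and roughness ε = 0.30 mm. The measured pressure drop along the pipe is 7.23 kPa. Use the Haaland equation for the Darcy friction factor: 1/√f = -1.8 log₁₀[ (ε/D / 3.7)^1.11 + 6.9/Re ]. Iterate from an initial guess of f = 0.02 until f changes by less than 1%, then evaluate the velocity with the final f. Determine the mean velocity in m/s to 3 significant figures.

Rearranging Darcy-Weisbach: V = √(2·ΔP·D/(f·L·ρ)). With ε/D = 0.0003/0.162 = 0.00185, iterate starting from f = 0.02:
  f = 0.02 → V = √(2·7230·0.162/(0.02·53.8·1020)) = 1.461 m/s; Re = ρVD/μ = 2.549e+05; f → 0.02365
  f = 0.02365 → V = 1.344 m/s; Re = 2.344e+05; f → 0.0237
Converged (Δf/f < 1%). With the final f = 0.0237: V = √(2·7230·0.162/(0.0237·53.8·1020)) = 1.342 m/s.

V ≈ 1.34 m/s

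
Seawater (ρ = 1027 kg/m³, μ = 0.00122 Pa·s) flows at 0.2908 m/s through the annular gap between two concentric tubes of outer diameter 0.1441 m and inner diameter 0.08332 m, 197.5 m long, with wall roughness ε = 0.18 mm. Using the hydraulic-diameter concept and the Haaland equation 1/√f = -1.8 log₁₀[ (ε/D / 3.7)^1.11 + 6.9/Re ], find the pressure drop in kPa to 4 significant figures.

ΔP ≈ 4.587 kPa

Hydraulic diameter D_h = 4A/P = D_o - D_i = 0.1441 - 0.08332 = 0.06078 m.
Re = ρVD_h/μ = 1027·0.2908·0.06078/0.00122 = 1.488e+04.
ε/D_h = 0.00018/0.06078 = 0.00296; Haaland gives 1/√f = -1.8 log₁₀[0.000365+0.000464] = 5.547, so f = 0.03251.
ΔP = f(L/D_h)(ρV²/2) = 0.03251·197.5/0.06078·43.42 = 4587 Pa.
ΔP = 4.587 kPa.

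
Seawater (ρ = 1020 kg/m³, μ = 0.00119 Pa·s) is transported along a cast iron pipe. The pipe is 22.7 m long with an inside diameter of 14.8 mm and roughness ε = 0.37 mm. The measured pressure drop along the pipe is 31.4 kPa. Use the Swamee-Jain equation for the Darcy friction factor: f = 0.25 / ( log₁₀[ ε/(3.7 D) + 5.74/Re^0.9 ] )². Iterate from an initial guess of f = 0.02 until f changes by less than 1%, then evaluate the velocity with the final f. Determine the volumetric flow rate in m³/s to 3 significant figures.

Rearranging Darcy-Weisbach: V = √(2·ΔP·D/(f·L·ρ)). With ε/D = 0.00037/0.0148 = 0.025, iterate starting from f = 0.02:
  f = 0.02 → V = √(2·3.14e+04·0.0148/(0.02·22.7·1020)) = 1.417 m/s; Re = ρVD/μ = 1.797e+04; f → 0.05569
  f = 0.05569 → V = 0.849 m/s; Re = 1.077e+04; f → 0.05717
  f = 0.05717 → V = 0.838 m/s; Re = 1.063e+04; f → 0.05721
Converged (Δf/f < 1%). With the final f = 0.05721: V = √(2·3.14e+04·0.0148/(0.05721·22.7·1020)) = 0.8376 m/s.
Q = V·A = 0.8376·(π/4·0.0148²) = 0.0001441 m³/s = 1.44×10^-4 m³/s.

Q ≈ 1.44×10^-4 m³/s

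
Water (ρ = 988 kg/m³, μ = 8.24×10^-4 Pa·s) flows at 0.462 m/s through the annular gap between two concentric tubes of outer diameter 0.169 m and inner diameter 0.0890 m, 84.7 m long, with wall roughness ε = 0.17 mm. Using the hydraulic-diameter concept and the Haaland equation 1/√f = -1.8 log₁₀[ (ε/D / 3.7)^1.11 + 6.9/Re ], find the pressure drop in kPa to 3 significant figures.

Hydraulic diameter D_h = 4A/P = D_o - D_i = 0.169 - 0.089 = 0.08 m.
Re = ρVD_h/μ = 988·0.462·0.08/0.000824 = 4.432e+04.
ε/D_h = 0.00017/0.08 = 0.00212; Haaland gives 1/√f = -1.8 log₁₀[0.000253+0.000156] = 6.1, so f = 0.02687.
ΔP = f(L/D_h)(ρV²/2) = 0.02687·84.7/0.08·105.4 = 3000 Pa.
ΔP = 3.00 kPa.

ΔP ≈ 3.00 kPa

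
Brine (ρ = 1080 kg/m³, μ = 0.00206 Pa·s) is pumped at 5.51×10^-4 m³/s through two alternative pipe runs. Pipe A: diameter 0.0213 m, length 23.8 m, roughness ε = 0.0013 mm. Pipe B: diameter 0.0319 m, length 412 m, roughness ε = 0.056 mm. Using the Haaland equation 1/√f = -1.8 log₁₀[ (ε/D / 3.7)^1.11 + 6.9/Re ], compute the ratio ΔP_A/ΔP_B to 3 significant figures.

ΔP_A/ΔP_B ≈ 0.362

Pipe A: V = Q/A = 0.000551/0.0003563 = 1.546 m/s; Re = 1.727e+04; ε/D = 6.1e-05; Haaland → f = 0.02681; ΔP_A = f(L/D)(ρV²/2) = 3.868e+04 Pa.
Pipe B: V = Q/A = 0.000551/0.0007992 = 0.6894 m/s; Re = 1.153e+04; ε/D = 0.00176; Haaland → f = 0.03221; ΔP_B = f(L/D)(ρV²/2) = 1.068e+05 Pa.
ΔP_A/ΔP_B = 3.868e+04/1.068e+05 = 0.362.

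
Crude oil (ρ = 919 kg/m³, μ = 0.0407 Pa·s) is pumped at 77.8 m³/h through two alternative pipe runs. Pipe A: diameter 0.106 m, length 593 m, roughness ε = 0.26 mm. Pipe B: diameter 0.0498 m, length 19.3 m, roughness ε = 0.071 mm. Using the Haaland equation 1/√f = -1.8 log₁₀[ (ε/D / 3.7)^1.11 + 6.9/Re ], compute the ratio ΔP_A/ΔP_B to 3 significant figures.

ΔP_A/ΔP_B ≈ 0.868

Pipe A: V = Q/A = 0.02161/0.008825 = 2.449 m/s; Re = 5861; ε/D = 0.00245; Haaland → f = 0.03849; ΔP_A = f(L/D)(ρV²/2) = 5.934e+05 Pa.
Pipe B: V = Q/A = 0.02161/0.001948 = 11.1 m/s; Re = 1.248e+04; ε/D = 0.00143; Haaland → f = 0.03119; ΔP_B = f(L/D)(ρV²/2) = 6.838e+05 Pa.
ΔP_A/ΔP_B = 5.934e+05/6.838e+05 = 0.868.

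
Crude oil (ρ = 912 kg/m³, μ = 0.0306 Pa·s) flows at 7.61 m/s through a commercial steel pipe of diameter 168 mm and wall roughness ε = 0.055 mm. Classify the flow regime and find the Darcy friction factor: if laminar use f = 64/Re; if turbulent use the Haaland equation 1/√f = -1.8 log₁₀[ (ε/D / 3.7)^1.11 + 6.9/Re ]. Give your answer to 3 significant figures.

f ≈ 0.0229

Re = ρVD/μ = 912·7.61·0.168/0.0306 = 3.81e+04.
Re > 4000 → turbulent. ε/D = 5.5e-05/0.168 = 0.000327; Haaland: 1/√f = -1.8 log₁₀[3.17e-05 + 0.000181] = 6.61, so f = 0.02289.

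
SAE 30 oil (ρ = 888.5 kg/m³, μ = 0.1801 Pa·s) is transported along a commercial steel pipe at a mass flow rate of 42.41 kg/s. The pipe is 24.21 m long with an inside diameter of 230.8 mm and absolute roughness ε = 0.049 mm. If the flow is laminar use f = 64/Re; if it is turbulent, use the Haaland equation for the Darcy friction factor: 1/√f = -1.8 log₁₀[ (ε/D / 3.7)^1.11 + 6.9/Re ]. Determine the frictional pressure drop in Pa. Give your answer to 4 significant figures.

ΔP ≈ 2988 Pa

A = πD²/4 = π(0.2308)²/4 = 0.04184 m²; mean velocity V = ṁ/(ρA) = 42.41/(888.5 · 0.04184) = 1.141 m/s.
Reynolds number Re = ρVD/μ = 888.5 · 1.141 · 0.2308 / 0.18 = 1299.
Re < 2300 → laminar flow, so f = 64/Re = 64/1299 = 0.04927 (the turbulent correlation is not needed).
Darcy-Weisbach: ΔP = f(L/D)(ρV²/2) = 0.04927·(24.21/0.2308)·(888.5·1.141²/2) = 0.04927·104.9·578.3 = 2988 Pa.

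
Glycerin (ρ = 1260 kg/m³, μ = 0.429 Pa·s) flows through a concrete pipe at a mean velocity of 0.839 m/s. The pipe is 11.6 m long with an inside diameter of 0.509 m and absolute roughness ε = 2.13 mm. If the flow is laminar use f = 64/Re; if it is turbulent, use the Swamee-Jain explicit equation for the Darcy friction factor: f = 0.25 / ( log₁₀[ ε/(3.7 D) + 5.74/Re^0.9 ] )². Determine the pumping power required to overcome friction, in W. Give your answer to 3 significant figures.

P ≈ 88.0 W

Reynolds number Re = ρVD/μ = 1260 · 0.839 · 0.509 / 0.429 = 1254.
Re < 2300 → laminar flow, so f = 64/Re = 64/1254 = 0.05103 (the turbulent correlation is not needed).
Darcy-Weisbach: ΔP = f(L/D)(ρV²/2) = 0.05103·(11.6/0.509)·(1260·0.839²/2) = 0.05103·22.79·443.5 = 515.7 Pa.
Q = V·A = 0.839·0.2035 = 0.1707 m³/s.
Pumping power P = QΔP = 0.1707·515.7 = 88.04 W = 88.0 W.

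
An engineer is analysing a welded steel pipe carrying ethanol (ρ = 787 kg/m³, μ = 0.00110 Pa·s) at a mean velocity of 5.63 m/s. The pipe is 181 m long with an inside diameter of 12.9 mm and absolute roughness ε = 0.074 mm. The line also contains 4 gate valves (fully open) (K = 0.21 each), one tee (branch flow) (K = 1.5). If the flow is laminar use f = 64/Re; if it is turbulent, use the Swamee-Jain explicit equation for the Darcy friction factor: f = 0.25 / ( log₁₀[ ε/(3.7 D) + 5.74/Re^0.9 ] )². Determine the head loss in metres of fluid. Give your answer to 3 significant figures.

Reynolds number Re = ρVD/μ = 787 · 5.63 · 0.0129 / 0.0011 = 5.196e+04.
Re > 4000 → turbulent. Relative roughness ε/D = 7.4e-05/0.0129 = 0.00574. Swamee-Jain: f = 0.25/(log₁₀[0.00574/3.7 + 5.74/5.196e+04^0.9])² = 0.25/(log₁₀[0.00155 + 0.000327])² = 0.25/(-2.726)² = 0.03363.
Total minor-loss coefficient ΣK = 4·0.21 + 1·1.5 = 2.34.
ΔP = [f·L/D + ΣK]·(ρV²/2) = [0.03363·181/0.0129 + 2.34]·(787·5.63²/2) = [471.9 + 2.34]·1.247e+04 = 5.915e+06 Pa.
Head loss h_f = ΔP/(ρg) = 5.915e+06/(787·9.81) = 766 m.

h_f ≈ 766 m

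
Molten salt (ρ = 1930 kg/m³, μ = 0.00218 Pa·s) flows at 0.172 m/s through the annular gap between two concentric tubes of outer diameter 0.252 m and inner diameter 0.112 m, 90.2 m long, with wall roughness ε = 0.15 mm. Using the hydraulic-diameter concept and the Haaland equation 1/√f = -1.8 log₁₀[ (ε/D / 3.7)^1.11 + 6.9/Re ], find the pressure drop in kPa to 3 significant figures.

Hydraulic diameter D_h = 4A/P = D_o - D_i = 0.252 - 0.112 = 0.14 m.
Re = ρVD_h/μ = 1930·0.172·0.14/0.00218 = 2.132e+04.
ε/D_h = 0.00015/0.14 = 0.00107; Haaland gives 1/√f = -1.8 log₁₀[0.000118+0.000324] = 6.039, so f = 0.02742.
ΔP = f(L/D_h)(ρV²/2) = 0.02742·90.2/0.14·28.55 = 504.4 Pa.
ΔP = 0.504 kPa.

ΔP ≈ 0.504 kPa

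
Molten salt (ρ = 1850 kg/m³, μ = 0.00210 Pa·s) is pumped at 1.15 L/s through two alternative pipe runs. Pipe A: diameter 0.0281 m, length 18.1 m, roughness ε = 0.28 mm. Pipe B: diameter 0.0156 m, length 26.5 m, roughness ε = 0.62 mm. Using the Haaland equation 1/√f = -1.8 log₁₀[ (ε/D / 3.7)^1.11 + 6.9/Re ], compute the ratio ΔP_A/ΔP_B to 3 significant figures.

ΔP_A/ΔP_B ≈ 0.0217

Pipe A: V = Q/A = 0.00115/0.0006202 = 1.854 m/s; Re = 4.59e+04; ε/D = 0.00996; Haaland → f = 0.03914; ΔP_A = f(L/D)(ρV²/2) = 8.018e+04 Pa.
Pipe B: V = Q/A = 0.00115/0.0001911 = 6.017 m/s; Re = 8.269e+04; ε/D = 0.0397; Haaland → f = 0.06494; ΔP_B = f(L/D)(ρV²/2) = 3.694e+06 Pa.
ΔP_A/ΔP_B = 8.018e+04/3.694e+06 = 0.0217.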